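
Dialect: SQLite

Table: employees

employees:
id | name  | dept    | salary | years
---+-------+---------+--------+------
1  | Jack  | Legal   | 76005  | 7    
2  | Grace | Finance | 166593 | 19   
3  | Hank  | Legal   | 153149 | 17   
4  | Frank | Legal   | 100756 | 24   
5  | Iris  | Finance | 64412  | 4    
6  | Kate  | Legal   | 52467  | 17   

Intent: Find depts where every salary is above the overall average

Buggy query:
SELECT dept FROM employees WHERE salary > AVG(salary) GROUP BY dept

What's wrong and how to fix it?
Bug: WHERE evaluates per row before aggregation, so AVG() is unavailable

Fix: Compute the overall average in a scalar subquery and compare each group's MIN against it in HAVING

Corrected query:
SELECT dept FROM employees GROUP BY dept HAVING MIN(salary) > (SELECT AVG(salary) FROM employees)

Result:
(no rows)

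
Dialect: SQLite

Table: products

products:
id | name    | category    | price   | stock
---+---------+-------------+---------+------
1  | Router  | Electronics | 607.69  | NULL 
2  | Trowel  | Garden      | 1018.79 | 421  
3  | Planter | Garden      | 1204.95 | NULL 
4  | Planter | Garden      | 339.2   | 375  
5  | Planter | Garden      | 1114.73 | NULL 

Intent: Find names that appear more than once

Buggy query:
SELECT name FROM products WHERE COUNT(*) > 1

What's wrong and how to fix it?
Bug: COUNT(*) is an aggregate and cannot be used in WHERE

Fix: GROUP BY name, then filter groups with HAVING COUNT(*) > 1

Corrected query:
SELECT name FROM products GROUP BY name HAVING COUNT(*) > 1

Result:
name   
-------
Planter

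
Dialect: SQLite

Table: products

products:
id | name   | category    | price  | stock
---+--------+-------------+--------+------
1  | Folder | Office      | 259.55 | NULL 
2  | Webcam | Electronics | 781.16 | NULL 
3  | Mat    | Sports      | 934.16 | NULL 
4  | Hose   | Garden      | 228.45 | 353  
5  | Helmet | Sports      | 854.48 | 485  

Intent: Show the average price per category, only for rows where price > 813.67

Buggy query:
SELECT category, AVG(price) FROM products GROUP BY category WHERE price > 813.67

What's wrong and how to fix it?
Bug: WHERE cannot follow GROUP BY

Fix: Place WHERE between FROM and GROUP BY

Corrected query:
SELECT category, AVG(price) FROM products WHERE price > 813.67 GROUP BY category

Result:
category | AVG(price)
---------+-----------
Sports   | 894.32    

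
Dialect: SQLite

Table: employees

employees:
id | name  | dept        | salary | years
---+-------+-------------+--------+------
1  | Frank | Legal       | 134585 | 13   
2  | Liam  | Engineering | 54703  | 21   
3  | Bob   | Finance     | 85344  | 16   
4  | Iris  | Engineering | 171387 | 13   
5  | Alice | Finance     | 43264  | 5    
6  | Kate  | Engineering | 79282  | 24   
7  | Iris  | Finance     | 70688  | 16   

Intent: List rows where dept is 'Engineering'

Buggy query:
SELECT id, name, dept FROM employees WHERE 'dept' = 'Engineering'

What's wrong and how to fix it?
Bug: Single quotes denote string literals in SQL; the column name is being compared as a constant string

Fix: Reference the column as dept without single quotes

Corrected query:
SELECT id, name, dept FROM employees WHERE dept = 'Engineering'

Result:
id | name | dept       
---+------+------------
2  | Liam | Engineering
4  | Iris | Engineering
6  | Kate | Engineering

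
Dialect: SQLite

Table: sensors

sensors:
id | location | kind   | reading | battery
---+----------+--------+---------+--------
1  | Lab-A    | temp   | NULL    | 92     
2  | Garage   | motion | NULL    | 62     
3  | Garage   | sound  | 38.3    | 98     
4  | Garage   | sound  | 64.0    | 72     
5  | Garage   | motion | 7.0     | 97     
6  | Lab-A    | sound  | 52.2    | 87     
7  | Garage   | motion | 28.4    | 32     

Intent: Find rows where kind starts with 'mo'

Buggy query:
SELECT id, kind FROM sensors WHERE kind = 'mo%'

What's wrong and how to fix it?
Bug: Wildcards only work with LIKE; '=' treats '%' as a literal character

Fix: Use LIKE for wildcard pattern matching

Corrected query:
SELECT id, kind FROM sensors WHERE kind LIKE 'mo%'

Result:
id | kind  
---+-------
2  | motion
5  | motion
7  | motion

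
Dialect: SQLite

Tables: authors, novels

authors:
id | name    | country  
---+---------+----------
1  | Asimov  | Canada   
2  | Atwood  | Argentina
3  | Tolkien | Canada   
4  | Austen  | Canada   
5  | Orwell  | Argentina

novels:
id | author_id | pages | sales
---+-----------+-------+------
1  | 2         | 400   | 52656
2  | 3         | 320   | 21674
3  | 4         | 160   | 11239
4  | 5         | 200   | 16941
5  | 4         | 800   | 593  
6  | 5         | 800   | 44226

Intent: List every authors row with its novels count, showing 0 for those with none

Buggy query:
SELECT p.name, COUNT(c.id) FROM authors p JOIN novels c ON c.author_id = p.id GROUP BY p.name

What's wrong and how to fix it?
Bug: INNER JOIN drops authors rows that have no matching novels rows

Fix: Use LEFT JOIN so parents without children still appear (COUNT(c.id) gives 0)

Corrected query:
SELECT p.name, COUNT(c.id) FROM authors p LEFT JOIN novels c ON c.author_id = p.id GROUP BY p.name

Result:
name    | COUNT(c.id)
--------+------------
Asimov  | 0          
Atwood  | 1          
Austen  | 2          
Orwell  | 2          
Tolkien | 1          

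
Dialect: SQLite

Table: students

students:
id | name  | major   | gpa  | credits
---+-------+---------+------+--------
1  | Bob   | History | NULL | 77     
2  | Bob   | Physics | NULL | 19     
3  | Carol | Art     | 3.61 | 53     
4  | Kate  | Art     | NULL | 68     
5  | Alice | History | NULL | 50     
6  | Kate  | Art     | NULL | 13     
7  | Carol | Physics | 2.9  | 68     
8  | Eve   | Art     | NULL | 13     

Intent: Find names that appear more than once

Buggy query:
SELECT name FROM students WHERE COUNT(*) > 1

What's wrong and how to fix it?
Bug: WHERE can't reference COUNT(*); aggregates are computed after WHERE

Fix: Group first, then use HAVING for the count condition

Corrected query:
SELECT name FROM students GROUP BY name HAVING COUNT(*) > 1

Result:
name 
-----
Bob  
Carol
Kate 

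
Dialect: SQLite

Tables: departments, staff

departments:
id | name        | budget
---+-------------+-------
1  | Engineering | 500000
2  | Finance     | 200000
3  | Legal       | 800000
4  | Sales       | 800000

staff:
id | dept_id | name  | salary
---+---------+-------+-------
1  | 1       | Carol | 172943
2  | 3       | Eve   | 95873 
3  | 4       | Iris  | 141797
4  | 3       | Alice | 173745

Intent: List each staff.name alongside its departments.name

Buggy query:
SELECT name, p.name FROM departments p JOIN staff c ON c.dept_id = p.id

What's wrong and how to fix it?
Bug: Both tables have a 'name' column; the unqualified reference is ambiguous

Fix: Prefix ambiguous columns with the table alias

Corrected query:
SELECT c.name, p.name FROM departments p JOIN staff c ON c.dept_id = p.id

Result:
name  | name       
------+------------
Carol | Engineering
Eve   | Legal      
Iris  | Sales      
Alice | Legal      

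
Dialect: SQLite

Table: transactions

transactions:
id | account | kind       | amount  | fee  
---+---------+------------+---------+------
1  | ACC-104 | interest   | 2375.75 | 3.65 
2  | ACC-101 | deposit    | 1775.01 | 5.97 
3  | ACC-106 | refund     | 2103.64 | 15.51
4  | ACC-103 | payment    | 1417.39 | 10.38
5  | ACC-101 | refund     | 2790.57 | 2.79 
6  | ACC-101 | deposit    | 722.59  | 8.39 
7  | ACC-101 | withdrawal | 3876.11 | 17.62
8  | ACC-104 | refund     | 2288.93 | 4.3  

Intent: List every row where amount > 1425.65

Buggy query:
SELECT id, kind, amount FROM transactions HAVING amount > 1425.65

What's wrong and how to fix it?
Bug: This is a non-aggregate query (no GROUP BY, no aggregates), so in SQLite the HAVING clause is invalid here; a row-level condition belongs in WHERE

Fix: Replace HAVING with WHERE since the condition applies to individual rows

Corrected query:
SELECT id, kind, amount FROM transactions WHERE amount > 1425.65

Result:
id | kind       | amount 
---+------------+--------
1  | interest   | 2375.75
2  | deposit    | 1775.01
3  | refund     | 2103.64
5  | refund     | 2790.57
7  | withdrawal | 3876.11
8  | refund     | 2288.93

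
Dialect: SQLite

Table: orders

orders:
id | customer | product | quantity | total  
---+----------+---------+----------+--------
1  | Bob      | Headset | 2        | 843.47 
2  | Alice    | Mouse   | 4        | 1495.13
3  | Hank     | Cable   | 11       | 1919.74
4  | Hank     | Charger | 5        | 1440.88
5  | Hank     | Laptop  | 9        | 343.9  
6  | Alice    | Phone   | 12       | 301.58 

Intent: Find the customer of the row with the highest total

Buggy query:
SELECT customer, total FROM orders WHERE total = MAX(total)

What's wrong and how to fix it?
Bug: MAX(total) is an aggregate and cannot be used directly in WHERE

Fix: Use a subquery: WHERE total = (SELECT MAX(total) FROM orders)

Corrected query:
SELECT customer, total FROM orders WHERE total = (SELECT MAX(total) FROM orders)

Result:
customer | total  
---------+--------
Hank     | 1919.74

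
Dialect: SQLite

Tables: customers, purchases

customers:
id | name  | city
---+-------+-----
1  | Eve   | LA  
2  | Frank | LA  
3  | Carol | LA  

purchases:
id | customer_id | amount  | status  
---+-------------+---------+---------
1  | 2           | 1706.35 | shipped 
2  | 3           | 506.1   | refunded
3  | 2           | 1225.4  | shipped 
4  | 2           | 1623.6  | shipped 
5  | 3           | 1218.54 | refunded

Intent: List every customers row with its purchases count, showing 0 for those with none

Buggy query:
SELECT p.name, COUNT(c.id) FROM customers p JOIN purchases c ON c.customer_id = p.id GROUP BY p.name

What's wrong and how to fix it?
Bug: An inner join excludes parents with zero children

Fix: Switch to LEFT JOIN to retain unmatched parent rows

Corrected query:
SELECT p.name, COUNT(c.id) FROM customers p LEFT JOIN purchases c ON c.customer_id = p.id GROUP BY p.name

Result:
name  | COUNT(c.id)
------+------------
Carol | 2          
Eve   | 0          
Frank | 3          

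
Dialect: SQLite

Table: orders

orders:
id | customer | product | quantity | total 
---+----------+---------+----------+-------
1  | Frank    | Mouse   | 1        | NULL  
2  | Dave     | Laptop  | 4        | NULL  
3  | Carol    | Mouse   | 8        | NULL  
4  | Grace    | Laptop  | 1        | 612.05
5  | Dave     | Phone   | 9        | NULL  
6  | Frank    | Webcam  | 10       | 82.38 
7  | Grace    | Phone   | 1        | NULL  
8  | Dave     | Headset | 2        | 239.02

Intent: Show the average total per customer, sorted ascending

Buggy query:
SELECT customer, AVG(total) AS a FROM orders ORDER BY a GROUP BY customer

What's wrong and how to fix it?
Bug: ORDER BY appears before GROUP BY; SQL clause order requires GROUP BY first

Fix: Move ORDER BY to the end, after GROUP BY

Corrected query:
SELECT customer, AVG(total) AS a FROM orders GROUP BY customer ORDER BY a

Result:
customer | a     
---------+-------
Carol    | NULL  
Frank    | 82.38 
Dave     | 239.02
Grace    | 612.05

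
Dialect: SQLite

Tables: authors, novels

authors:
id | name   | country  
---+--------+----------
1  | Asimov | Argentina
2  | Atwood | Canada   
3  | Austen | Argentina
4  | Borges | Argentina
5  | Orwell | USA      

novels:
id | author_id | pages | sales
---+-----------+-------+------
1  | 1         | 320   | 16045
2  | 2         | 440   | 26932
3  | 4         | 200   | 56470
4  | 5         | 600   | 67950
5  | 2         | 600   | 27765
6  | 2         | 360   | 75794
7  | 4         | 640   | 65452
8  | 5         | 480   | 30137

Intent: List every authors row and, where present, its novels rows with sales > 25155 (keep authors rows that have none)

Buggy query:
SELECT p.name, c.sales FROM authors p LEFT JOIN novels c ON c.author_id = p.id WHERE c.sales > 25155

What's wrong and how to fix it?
Bug: Filtering c.sales in WHERE discards the NULL rows produced by LEFT JOIN, turning it into an inner join

Fix: Put 'c.sales > 25155' in the JOIN's ON clause instead of WHERE

Corrected query:
SELECT p.name, c.sales FROM authors p LEFT JOIN novels c ON c.author_id = p.id AND c.sales > 25155

Result:
name   | sales
-------+------
Asimov | NULL 
Atwood | 26932
Atwood | 27765
Atwood | 75794
Austen | NULL 
Borges | 56470
Borges | 65452
Orwell | 30137
Orwell | 67950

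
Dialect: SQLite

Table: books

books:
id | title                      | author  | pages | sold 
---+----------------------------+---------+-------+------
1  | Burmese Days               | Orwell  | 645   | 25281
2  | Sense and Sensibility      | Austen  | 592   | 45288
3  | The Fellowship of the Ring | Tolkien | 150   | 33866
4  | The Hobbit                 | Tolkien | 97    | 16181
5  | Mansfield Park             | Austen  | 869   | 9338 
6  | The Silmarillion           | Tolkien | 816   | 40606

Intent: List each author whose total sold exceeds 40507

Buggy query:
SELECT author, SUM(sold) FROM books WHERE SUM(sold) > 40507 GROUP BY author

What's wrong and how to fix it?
Bug: SUM(sold) is an aggregate, but WHERE filters rows before aggregation

Fix: Move the aggregate condition to a HAVING clause

Corrected query:
SELECT author, SUM(sold) FROM books GROUP BY author HAVING SUM(sold) > 40507

Result:
author  | SUM(sold)
--------+----------
Austen  | 54626    
Tolkien | 90653    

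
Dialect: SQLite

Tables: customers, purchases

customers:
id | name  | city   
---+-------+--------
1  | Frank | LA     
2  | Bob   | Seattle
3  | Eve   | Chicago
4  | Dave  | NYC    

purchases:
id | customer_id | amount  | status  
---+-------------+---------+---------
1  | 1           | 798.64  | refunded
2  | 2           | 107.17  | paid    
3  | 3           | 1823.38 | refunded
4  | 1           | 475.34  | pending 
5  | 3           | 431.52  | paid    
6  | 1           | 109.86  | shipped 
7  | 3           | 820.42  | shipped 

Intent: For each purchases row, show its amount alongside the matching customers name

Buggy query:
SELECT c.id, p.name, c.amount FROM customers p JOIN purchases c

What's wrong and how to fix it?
Bug: JOIN with no ON clause produces a cartesian product; every purchases row pairs with every customers row

Fix: Add ON c.customer_id = p.id to the JOIN

Corrected query:
SELECT c.id, p.name, c.amount FROM customers p JOIN purchases c ON c.customer_id = p.id

Result:
id | name  | amount 
---+-------+--------
1  | Frank | 798.64 
2  | Bob   | 107.17 
3  | Eve   | 1823.38
4  | Frank | 475.34 
5  | Eve   | 431.52 
6  | Frank | 109.86 
7  | Eve   | 820.42 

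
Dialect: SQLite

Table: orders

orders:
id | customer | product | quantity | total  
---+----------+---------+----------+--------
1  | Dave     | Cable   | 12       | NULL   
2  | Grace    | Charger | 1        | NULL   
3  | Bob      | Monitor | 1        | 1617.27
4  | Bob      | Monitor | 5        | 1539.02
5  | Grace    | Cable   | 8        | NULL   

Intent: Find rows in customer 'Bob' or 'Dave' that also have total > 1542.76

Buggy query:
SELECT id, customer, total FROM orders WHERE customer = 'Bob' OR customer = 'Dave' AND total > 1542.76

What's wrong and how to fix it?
Bug: Without parentheses, AND is evaluated before OR, so the total filter only applies to the 'Dave' branch

Fix: Group the OR with parentheses (or use IN), then AND the threshold

Corrected query:
SELECT id, customer, total FROM orders WHERE (customer = 'Bob' OR customer = 'Dave') AND total > 1542.76

Result:
id | customer | total  
---+----------+--------
3  | Bob      | 1617.27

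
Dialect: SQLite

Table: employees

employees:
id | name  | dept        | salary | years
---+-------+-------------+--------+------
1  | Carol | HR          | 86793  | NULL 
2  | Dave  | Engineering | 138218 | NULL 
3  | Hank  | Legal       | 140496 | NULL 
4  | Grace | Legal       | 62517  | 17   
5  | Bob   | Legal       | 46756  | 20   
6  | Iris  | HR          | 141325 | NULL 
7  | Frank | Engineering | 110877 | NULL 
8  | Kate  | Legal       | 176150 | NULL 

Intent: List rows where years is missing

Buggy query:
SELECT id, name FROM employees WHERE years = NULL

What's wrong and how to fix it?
Bug: Comparing to NULL with '=' never matches; NULL = NULL is unknown, not true

Fix: Replace '= NULL' with 'IS NULL'

Corrected query:
SELECT id, name FROM employees WHERE years IS NULL

Result:
id | name 
---+------
1  | Carol
2  | Dave 
3  | Hank 
6  | Iris 
7  | Frank
8  | Kate 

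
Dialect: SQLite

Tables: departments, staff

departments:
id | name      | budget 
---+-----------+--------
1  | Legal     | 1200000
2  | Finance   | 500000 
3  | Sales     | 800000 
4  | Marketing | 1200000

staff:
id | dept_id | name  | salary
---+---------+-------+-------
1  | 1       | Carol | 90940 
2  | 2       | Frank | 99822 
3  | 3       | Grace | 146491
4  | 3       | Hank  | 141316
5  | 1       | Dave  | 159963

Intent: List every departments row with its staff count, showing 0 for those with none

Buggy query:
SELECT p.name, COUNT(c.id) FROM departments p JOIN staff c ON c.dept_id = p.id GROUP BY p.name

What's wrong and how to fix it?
Bug: An inner join excludes parents with zero children

Fix: Switch to LEFT JOIN to retain unmatched parent rows

Corrected query:
SELECT p.name, COUNT(c.id) FROM departments p LEFT JOIN staff c ON c.dept_id = p.id GROUP BY p.name

Result:
name      | COUNT(c.id)
----------+------------
Finance   | 1          
Legal     | 2          
Marketing | 0          
Sales     | 2          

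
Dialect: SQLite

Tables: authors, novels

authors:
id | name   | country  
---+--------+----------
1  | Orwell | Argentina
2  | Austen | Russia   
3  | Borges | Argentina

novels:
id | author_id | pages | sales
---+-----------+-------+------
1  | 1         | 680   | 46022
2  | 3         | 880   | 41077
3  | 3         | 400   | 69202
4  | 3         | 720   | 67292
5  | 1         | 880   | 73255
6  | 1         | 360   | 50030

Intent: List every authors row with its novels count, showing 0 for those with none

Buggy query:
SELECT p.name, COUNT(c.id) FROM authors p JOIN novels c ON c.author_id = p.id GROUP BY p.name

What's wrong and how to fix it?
Bug: INNER JOIN drops authors rows that have no matching novels rows

Fix: Use LEFT JOIN so parents without children still appear (COUNT(c.id) gives 0)

Corrected query:
SELECT p.name, COUNT(c.id) FROM authors p LEFT JOIN novels c ON c.author_id = p.id GROUP BY p.name

Result:
name   | COUNT(c.id)
-------+------------
Austen | 0          
Borges | 3          
Orwell | 3          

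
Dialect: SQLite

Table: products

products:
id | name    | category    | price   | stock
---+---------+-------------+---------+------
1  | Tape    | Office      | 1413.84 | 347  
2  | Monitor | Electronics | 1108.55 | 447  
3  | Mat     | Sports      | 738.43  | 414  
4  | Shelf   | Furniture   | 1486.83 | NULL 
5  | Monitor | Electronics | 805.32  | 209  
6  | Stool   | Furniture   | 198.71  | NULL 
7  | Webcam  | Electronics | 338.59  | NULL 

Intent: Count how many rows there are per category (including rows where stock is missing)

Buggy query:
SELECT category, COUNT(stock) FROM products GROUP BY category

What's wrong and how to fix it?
Bug: COUNT(column) counts non-NULL values only; rows with NULL stock aren't counted

Fix: Use COUNT(*) to count all rows regardless of NULL

Corrected query:
SELECT category, COUNT(*) FROM products GROUP BY category

Result:
category    | COUNT(*)
------------+---------
Electronics | 3       
Furniture   | 2       
Office      | 1       
Sports      | 1       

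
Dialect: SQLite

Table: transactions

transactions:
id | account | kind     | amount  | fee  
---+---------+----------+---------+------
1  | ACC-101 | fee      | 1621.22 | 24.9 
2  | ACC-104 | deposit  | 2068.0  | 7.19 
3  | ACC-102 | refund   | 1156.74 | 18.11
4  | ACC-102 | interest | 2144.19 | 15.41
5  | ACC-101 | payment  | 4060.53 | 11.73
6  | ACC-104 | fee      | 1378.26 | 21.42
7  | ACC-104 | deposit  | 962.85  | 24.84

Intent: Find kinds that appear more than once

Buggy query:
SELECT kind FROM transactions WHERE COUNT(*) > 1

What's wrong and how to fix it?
Bug: WHERE can't reference COUNT(*); aggregates are computed after WHERE

Fix: Group first, then use HAVING for the count condition

Corrected query:
SELECT kind FROM transactions GROUP BY kind HAVING COUNT(*) > 1

Result:
kind   
-------
deposit
fee    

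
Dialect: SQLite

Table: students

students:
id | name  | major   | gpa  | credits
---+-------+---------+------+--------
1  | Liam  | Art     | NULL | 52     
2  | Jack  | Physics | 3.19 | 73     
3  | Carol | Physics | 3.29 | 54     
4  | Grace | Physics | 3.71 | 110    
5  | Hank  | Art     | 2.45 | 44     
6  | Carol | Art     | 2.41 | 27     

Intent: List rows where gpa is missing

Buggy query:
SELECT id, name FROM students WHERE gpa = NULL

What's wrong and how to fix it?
Bug: '= NULL' is always unknown in SQL three-valued logic, so no rows match

Fix: Use IS NULL to test for NULL

Corrected query:
SELECT id, name FROM students WHERE gpa IS NULL

Result:
id | name
---+-----
1  | Liam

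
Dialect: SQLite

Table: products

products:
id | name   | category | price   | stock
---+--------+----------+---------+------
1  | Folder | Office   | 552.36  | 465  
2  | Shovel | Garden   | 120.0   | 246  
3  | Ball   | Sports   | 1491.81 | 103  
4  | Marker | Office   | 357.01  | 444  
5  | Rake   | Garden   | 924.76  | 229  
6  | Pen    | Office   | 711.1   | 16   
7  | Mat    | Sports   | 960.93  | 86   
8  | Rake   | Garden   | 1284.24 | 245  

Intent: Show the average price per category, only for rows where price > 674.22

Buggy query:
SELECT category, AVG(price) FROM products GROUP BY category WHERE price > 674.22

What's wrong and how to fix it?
Bug: WHERE cannot follow GROUP BY

Fix: Move the WHERE clause before GROUP BY

Corrected query:
SELECT category, AVG(price) FROM products WHERE price > 674.22 GROUP BY category

Result:
category | AVG(price)
---------+-----------
Garden   | 1104.5    
Office   | 711.1     
Sports   | 1226.37   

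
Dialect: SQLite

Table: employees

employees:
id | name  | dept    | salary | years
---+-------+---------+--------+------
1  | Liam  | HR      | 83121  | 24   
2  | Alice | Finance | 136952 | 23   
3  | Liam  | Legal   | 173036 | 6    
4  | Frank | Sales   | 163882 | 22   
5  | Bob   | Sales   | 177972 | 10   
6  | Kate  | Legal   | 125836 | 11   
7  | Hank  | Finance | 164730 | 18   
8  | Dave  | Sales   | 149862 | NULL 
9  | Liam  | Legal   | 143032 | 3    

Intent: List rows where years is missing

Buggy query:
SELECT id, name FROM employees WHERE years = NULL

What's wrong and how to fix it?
Bug: '= NULL' is always unknown in SQL three-valued logic, so no rows match

Fix: Use IS NULL to test for NULL

Corrected query:
SELECT id, name FROM employees WHERE years IS NULL

Result:
id | name
---+-----
8  | Dave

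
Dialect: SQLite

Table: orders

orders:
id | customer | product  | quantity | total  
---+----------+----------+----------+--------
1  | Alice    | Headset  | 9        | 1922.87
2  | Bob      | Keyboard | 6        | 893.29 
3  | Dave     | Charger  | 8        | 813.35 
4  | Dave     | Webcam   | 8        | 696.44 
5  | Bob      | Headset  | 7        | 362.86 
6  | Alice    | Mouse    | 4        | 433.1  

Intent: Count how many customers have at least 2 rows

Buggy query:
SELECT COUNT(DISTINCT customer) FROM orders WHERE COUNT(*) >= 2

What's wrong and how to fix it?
Bug: WHERE filters individual rows, not groups, so a group-level COUNT is invalid there

Fix: Use a subquery that GROUPs and filters with HAVING, then count its rows

Corrected query:
SELECT COUNT(*) FROM (SELECT customer FROM orders GROUP BY customer HAVING COUNT(*) >= 2)

Result:
COUNT(*)
--------
3       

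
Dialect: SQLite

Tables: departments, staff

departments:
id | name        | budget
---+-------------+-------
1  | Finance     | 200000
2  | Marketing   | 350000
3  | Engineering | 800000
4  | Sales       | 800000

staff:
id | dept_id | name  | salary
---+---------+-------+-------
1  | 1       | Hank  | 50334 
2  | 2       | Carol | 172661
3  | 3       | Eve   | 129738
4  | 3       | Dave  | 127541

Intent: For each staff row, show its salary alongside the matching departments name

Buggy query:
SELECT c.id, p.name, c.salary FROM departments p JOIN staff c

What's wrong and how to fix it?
Bug: Missing join condition: each staff row is matched to all departments rows instead of just its own

Fix: Add ON c.dept_id = p.id to the JOIN

Corrected query:
SELECT c.id, p.name, c.salary FROM departments p JOIN staff c ON c.dept_id = p.id

Result:
id | name        | salary
---+-------------+-------
1  | Finance     | 50334 
2  | Marketing   | 172661
3  | Engineering | 129738
4  | Engineering | 127541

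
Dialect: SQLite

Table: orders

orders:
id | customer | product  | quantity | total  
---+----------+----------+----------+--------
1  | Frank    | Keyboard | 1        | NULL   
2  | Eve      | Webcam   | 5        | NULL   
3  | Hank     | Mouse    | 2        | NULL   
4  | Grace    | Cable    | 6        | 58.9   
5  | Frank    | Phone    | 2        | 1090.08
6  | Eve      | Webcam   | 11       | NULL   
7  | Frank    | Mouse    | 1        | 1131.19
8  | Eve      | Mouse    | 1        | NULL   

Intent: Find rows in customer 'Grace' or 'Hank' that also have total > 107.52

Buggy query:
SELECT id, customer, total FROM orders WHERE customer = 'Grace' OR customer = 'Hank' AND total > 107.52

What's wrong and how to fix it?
Bug: Without parentheses, AND is evaluated before OR, so the total filter only applies to the 'Hank' branch

Fix: Add parentheses around the OR so the AND applies to both alternatives

Corrected query:
SELECT id, customer, total FROM orders WHERE (customer = 'Grace' OR customer = 'Hank') AND total > 107.52

Result:
(no rows)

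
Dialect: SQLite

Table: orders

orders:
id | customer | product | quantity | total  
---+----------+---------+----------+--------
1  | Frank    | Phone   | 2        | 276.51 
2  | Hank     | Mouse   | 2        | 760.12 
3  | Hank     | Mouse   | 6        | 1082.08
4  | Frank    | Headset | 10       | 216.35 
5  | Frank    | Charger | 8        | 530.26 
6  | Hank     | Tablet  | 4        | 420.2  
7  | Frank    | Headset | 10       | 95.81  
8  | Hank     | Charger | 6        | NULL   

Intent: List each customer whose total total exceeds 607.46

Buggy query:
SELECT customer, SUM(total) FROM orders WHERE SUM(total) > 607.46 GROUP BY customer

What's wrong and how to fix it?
Bug: SUM(total) is an aggregate, but WHERE filters rows before aggregation

Fix: Move the aggregate condition to a HAVING clause

Corrected query:
SELECT customer, SUM(total) FROM orders GROUP BY customer HAVING SUM(total) > 607.46

Result:
customer | SUM(total)
---------+-----------
Frank    | 1118.93   
Hank     | 2262.4    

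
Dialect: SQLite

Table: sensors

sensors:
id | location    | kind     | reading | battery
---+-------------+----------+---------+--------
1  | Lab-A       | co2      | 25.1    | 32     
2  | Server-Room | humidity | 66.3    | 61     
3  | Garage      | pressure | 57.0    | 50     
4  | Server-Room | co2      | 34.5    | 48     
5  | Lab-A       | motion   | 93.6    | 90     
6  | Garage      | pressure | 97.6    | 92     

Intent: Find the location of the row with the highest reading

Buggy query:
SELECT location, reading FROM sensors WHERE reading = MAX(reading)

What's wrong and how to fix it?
Bug: MAX(reading) is an aggregate and cannot be used directly in WHERE

Fix: Use a subquery: WHERE reading = (SELECT MAX(reading) FROM sensors)

Corrected query:
SELECT location, reading FROM sensors WHERE reading = (SELECT MAX(reading) FROM sensors)

Result:
location | reading
---------+--------
Garage   | 97.6   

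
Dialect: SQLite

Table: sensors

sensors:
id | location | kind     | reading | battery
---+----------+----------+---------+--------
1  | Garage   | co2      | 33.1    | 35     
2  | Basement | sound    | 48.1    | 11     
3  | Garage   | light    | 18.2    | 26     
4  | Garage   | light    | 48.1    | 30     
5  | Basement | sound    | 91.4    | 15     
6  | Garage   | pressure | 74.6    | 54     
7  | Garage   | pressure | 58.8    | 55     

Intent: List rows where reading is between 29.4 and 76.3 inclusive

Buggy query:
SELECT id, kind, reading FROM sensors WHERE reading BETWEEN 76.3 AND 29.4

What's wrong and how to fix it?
Bug: BETWEEN expects the lower bound first; with 76.3 AND 29.4 the range is empty

Fix: Swap the bounds so the smaller value comes first

Corrected query:
SELECT id, kind, reading FROM sensors WHERE reading BETWEEN 29.4 AND 76.3

Result:
id | kind     | reading
---+----------+--------
1  | co2      | 33.1   
2  | sound    | 48.1   
4  | light    | 48.1   
6  | pressure | 74.6   
7  | pressure | 58.8   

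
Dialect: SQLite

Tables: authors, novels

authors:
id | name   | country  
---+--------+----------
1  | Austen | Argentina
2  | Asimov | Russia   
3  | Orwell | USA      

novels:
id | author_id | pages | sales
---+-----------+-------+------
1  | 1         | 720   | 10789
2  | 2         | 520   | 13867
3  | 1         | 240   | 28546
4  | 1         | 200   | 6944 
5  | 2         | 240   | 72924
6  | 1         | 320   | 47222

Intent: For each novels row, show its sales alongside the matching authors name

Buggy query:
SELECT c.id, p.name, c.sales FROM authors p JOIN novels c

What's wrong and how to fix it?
Bug: JOIN with no ON clause produces a cartesian product; every novels row pairs with every authors row

Fix: Add ON c.author_id = p.id to the JOIN

Corrected query:
SELECT c.id, p.name, c.sales FROM authors p JOIN novels c ON c.author_id = p.id

Result:
id | name   | sales
---+--------+------
1  | Austen | 10789
2  | Asimov | 13867
3  | Austen | 28546
4  | Austen | 6944 
5  | Asimov | 72924
6  | Austen | 47222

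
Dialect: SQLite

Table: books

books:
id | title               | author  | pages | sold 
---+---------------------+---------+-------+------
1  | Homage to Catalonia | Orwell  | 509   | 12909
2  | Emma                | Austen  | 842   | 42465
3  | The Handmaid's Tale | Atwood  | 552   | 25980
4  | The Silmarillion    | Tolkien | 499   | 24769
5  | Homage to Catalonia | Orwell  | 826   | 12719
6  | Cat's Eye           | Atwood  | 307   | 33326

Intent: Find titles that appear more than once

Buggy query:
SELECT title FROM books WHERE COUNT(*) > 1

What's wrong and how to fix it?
Bug: COUNT(*) is an aggregate and cannot be used in WHERE

Fix: GROUP BY title, then filter groups with HAVING COUNT(*) > 1

Corrected query:
SELECT title FROM books GROUP BY title HAVING COUNT(*) > 1

Result:
title              
-------------------
Homage to Catalonia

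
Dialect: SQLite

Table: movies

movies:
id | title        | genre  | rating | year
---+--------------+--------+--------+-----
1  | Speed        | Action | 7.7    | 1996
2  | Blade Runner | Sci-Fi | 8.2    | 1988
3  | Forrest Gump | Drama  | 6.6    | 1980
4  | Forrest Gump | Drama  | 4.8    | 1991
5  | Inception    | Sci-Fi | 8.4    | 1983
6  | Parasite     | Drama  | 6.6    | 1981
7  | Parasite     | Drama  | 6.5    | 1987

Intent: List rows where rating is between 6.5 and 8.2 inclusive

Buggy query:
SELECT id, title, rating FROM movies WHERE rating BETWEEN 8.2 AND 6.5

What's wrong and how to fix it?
Bug: The bounds are reversed; BETWEEN a AND b requires a <= b to match anything

Fix: Swap the bounds so the smaller value comes first

Corrected query:
SELECT id, title, rating FROM movies WHERE rating BETWEEN 6.5 AND 8.2

Result:
id | title        | rating
---+--------------+-------
1  | Speed        | 7.7   
2  | Blade Runner | 8.2   
3  | Forrest Gump | 6.6   
6  | Parasite     | 6.6   
7  | Parasite     | 6.5   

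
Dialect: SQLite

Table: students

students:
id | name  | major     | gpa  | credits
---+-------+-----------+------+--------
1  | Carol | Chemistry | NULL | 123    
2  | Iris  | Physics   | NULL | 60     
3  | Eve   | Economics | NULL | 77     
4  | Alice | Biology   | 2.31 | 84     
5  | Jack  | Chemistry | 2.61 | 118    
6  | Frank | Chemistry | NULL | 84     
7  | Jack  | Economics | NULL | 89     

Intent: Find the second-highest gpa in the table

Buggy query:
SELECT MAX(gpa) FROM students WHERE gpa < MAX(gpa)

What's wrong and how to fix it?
Bug: The inner MAX is an aggregate inside WHERE, which is not allowed

Fix: Compute the overall MAX in a subquery, then take MAX of rows below it

Corrected query:
SELECT MAX(gpa) FROM students WHERE gpa < (SELECT MAX(gpa) FROM students)

Result:
MAX(gpa)
--------
2.31    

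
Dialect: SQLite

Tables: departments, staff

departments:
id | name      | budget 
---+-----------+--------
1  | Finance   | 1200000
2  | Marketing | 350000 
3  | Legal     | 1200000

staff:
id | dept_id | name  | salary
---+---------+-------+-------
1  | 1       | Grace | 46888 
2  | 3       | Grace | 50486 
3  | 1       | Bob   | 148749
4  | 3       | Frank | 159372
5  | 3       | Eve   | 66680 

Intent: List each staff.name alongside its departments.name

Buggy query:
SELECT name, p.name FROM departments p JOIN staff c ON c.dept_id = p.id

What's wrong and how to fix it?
Bug: Both tables have a 'name' column; the unqualified reference is ambiguous

Fix: Prefix ambiguous columns with the table alias

Corrected query:
SELECT c.name, p.name FROM departments p JOIN staff c ON c.dept_id = p.id

Result:
name  | name   
------+--------
Grace | Finance
Grace | Legal  
Bob   | Finance
Frank | Legal  
Eve   | Legal  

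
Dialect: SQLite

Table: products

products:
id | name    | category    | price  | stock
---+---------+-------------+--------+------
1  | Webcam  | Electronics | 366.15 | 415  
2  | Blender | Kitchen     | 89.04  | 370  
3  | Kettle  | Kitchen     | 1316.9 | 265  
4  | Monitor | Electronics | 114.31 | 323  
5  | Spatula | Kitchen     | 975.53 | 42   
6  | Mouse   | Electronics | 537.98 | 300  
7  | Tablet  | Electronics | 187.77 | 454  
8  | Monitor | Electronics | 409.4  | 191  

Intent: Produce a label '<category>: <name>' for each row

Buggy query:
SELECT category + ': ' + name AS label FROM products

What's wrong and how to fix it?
Bug: SQLite uses || for string concatenation; + coerces text to numbers (yielding 0)

Fix: Use the || operator for string concatenation

Corrected query:
SELECT category || ': ' || name AS label FROM products

Result:
label               
--------------------
Electronics: Webcam 
Kitchen: Blender    
Kitchen: Kettle     
Electronics: Monitor
Kitchen: Spatula    
Electronics: Mouse  
Electronics: Tablet 
Electronics: Monitor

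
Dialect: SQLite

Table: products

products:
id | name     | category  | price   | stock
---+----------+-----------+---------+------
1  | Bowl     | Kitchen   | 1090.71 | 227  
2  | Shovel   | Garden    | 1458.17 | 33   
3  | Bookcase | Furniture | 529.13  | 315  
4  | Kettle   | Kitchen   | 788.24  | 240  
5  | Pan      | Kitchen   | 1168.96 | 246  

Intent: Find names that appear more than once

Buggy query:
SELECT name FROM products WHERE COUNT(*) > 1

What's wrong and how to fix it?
Bug: COUNT(*) is an aggregate and cannot be used in WHERE

Fix: GROUP BY name, then filter groups with HAVING COUNT(*) > 1

Corrected query:
SELECT name FROM products GROUP BY name HAVING COUNT(*) > 1

Result:
(no rows)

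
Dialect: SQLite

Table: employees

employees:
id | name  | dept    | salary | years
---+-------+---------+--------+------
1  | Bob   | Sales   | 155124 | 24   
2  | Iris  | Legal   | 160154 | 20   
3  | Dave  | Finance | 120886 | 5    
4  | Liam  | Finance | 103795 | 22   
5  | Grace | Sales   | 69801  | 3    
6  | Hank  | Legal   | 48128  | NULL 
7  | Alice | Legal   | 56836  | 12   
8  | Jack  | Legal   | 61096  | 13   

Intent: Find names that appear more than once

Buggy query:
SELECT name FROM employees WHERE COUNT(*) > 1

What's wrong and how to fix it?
Bug: COUNT(*) is an aggregate and cannot be used in WHERE

Fix: Group first, then use HAVING for the count condition

Corrected query:
SELECT name FROM employees GROUP BY name HAVING COUNT(*) > 1

Result:
(no rows)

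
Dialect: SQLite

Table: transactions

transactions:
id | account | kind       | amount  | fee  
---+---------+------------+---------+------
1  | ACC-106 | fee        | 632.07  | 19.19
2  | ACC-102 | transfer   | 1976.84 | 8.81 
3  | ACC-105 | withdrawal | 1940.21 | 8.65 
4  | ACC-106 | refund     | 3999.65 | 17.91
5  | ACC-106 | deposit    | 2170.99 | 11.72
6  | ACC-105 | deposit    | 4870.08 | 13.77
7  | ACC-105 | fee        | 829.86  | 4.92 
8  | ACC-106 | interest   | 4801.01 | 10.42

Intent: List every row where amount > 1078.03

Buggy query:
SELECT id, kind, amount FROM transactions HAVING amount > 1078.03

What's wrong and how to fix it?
Bug: HAVING filters the output of aggregation, but this query has no GROUP BY and no aggregate functions, so SQLite rejects it (HAVING clause on a non-aggregate query); the condition here is per row

Fix: Use WHERE for row-level filtering

Corrected query:
SELECT id, kind, amount FROM transactions WHERE amount > 1078.03

Result:
id | kind       | amount 
---+------------+--------
2  | transfer   | 1976.84
3  | withdrawal | 1940.21
4  | refund     | 3999.65
5  | deposit    | 2170.99
6  | deposit    | 4870.08
8  | interest   | 4801.01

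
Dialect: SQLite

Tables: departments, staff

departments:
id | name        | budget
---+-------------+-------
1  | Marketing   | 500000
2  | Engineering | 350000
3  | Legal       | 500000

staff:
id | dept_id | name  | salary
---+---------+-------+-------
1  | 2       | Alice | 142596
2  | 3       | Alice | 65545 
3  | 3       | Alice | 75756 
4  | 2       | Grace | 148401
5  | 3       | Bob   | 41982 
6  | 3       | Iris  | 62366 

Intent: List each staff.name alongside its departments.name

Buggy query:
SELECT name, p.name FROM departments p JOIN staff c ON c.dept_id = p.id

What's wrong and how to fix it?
Bug: Both tables have a 'name' column; the unqualified reference is ambiguous

Fix: Prefix ambiguous columns with the table alias

Corrected query:
SELECT c.name, p.name FROM departments p JOIN staff c ON c.dept_id = p.id

Result:
name  | name       
------+------------
Alice | Engineering
Alice | Legal      
Alice | Legal      
Grace | Engineering
Bob   | Legal      
Iris  | Legal      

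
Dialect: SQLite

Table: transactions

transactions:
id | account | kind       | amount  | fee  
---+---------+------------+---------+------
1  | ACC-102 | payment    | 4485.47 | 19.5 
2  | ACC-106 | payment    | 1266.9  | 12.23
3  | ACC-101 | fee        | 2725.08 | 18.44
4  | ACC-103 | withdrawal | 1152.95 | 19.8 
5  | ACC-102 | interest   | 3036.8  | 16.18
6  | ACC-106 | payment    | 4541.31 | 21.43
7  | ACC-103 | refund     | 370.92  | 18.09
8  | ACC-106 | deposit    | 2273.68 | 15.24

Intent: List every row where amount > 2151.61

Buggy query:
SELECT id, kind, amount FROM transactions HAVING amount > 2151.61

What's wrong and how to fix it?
Bug: This is a non-aggregate query (no GROUP BY, no aggregates), so in SQLite the HAVING clause is invalid here; a row-level condition belongs in WHERE

Fix: Replace HAVING with WHERE since the condition applies to individual rows

Corrected query:
SELECT id, kind, amount FROM transactions WHERE amount > 2151.61

Result:
id | kind     | amount 
---+----------+--------
1  | payment  | 4485.47
3  | fee      | 2725.08
5  | interest | 3036.8 
6  | payment  | 4541.31
8  | deposit  | 2273.68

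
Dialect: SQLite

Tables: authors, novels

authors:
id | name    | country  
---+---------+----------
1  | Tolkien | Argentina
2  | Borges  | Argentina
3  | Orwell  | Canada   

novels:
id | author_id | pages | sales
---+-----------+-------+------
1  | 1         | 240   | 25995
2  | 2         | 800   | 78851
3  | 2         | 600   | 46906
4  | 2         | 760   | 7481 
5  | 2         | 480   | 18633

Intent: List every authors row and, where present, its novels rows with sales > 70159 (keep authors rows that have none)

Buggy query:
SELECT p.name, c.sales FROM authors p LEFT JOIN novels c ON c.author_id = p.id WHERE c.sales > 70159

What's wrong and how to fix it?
Bug: A WHERE condition on the right-hand table after LEFT JOIN drops unmatched parents

Fix: Move the right-table condition into the ON clause so unmatched parents are kept

Corrected query:
SELECT p.name, c.sales FROM authors p LEFT JOIN novels c ON c.author_id = p.id AND c.sales > 70159

Result:
name    | sales
--------+------
Tolkien | NULL 
Borges  | 78851
Orwell  | NULL 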